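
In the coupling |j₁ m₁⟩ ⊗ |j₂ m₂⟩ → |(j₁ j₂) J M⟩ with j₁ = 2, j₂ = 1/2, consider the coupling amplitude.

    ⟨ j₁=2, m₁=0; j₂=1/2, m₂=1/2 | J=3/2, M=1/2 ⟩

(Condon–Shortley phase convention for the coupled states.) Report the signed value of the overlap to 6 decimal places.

-0.632456  (= −√(2/5))

j₁+j₂−J=1  J+j₁−j₂=3  J−j₁+j₂=0  j₁+j₂+J+1=5
(j₁±m₁, j₂±m₂, J±M) = (2,2,1,0,2,1)
P² = 8/5
sum k=1..1:
  [1] −1/2 = -1/2
S = -1/2
C² = P²·S² = 2/5 ; C = -0.632456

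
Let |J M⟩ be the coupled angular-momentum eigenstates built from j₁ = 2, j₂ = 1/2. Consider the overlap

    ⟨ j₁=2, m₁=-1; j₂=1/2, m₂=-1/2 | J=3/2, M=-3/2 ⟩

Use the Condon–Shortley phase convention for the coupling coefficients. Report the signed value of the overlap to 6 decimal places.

j₁+j₂−J=1  J+j₁−j₂=3  J−j₁+j₂=0  j₁+j₂+J+1=5
(j₁±m₁, j₂±m₂, J±M) = (1,3,0,1,0,3)
P² = 36/5
sum k=0..0:
  [0] +1/6 = 1/6
S = 1/6
C² = P²·S² = 1/5 ; C = +0.447214

+0.447214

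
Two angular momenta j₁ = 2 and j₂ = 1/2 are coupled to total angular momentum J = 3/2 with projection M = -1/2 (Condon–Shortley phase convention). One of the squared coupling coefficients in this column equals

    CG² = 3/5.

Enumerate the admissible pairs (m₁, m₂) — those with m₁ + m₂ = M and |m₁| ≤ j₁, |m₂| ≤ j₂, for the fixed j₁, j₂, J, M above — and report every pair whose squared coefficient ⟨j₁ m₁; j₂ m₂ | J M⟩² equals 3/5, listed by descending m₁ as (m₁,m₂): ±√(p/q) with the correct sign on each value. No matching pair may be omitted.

Admissible pairs with m₁+m₂ = M = -1/2: (-1,1/2), (0,-1/2)
  (m₁,m₂)=(0,-1/2): CG² = 2/5, CG = +√(2/5)
  (m₁,m₂)=(-1,1/2): CG² = 3/5, CG = −√(3/5)   ← matches the target
Pairs with CG² = 3/5: (-1,1/2): −√(3/5)

(-1,1/2): −√(3/5)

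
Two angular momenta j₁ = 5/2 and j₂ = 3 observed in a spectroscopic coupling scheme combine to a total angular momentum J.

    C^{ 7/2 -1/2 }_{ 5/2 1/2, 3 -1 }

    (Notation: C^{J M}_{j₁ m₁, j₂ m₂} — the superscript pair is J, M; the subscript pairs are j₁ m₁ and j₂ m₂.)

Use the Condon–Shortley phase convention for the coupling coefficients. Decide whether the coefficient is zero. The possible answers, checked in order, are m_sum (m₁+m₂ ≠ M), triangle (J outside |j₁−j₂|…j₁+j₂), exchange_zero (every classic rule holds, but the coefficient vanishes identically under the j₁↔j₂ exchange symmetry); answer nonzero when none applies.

nonzero

m-sum: m₁+m₂ = 1/2+(-1) = -1/2, M = -1/2  ✓
triangle: |j₁−j₂| = 1/2 ≤ J = 7/2 ≤ j₁+j₂ = 11/2  ✓
exchange: j₁≠j₂ or m₁≠m₂ — the exchange symmetry imposes no constraint here
value check: CG = −√(1/63) = -0.125988 ≠ 0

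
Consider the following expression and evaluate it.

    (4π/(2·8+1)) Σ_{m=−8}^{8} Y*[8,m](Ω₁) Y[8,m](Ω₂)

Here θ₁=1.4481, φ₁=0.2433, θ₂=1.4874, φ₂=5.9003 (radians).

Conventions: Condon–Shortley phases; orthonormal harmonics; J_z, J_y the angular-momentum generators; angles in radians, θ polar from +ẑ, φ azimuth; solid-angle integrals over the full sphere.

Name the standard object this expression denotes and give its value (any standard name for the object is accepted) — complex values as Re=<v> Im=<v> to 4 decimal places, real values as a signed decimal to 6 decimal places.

This sum is the spherical-harmonic addition theorem: it equals the Legendre polynomial P_l(cos γ) of the angle γ between the two directions.
Expand P_8 via completeness: Σ_{m} conj(Y_{8,m}) at Ω₁ times Y_{8,m} at Ω₂ —
  [-8]  conj(Y_{8,-8})(Ω₁) = -0.178000+0.451406i ; Y_{8,-8}(Ω₂) = -0.499727+0.039314i ; Δ = +0.071205-0.232578i
  [-7]  conj(Y_{8,-7})(Ω₁) = -0.031574+0.237256i ; Y_{8,-7}(Ω₂) = -0.150079+0.074618i ; Δ = -0.012965-0.037963i
  [-6]  conj(Y_{8,-6})(Ω₁) = -0.030896-0.277206i ; Y_{8,-6}(Ω₂) = +0.219386-0.246872i ; Δ = -0.075212-0.053188i
  [-5]  conj(Y_{8,-5})(Ω₁) = -0.092274-0.249454i ; Y_{8,-5}(Ω₂) = +0.064946-0.181501i ; Δ = -0.051269+0.000547i
  [-4]  conj(Y_{8,-4})(Ω₁) = +0.115451+0.169627i ; Y_{8,-4}(Ω₂) = +0.010772+0.274259i ; Δ = -0.045278+0.033490i
  [-3]  conj(Y_{8,-3})(Ω₁) = +0.204003+0.182529i ; Y_{8,-3}(Ω₂) = +0.083236+0.185321i ; Δ = -0.016846+0.052999i
  [-2]  conj(Y_{8,-2})(Ω₁) = -0.150894-0.079827i ; Y_{8,-2}(Ω₂) = -0.179603-0.172688i ; Δ = +0.013316+0.040395i
  [-1]  conj(Y_{8,-1})(Ω₁) = -0.267744-0.066459i ; Y_{8,-1}(Ω₂) = -0.192218-0.077418i ; Δ = +0.046320+0.033503i
  [+0]  conj(Y_{8,0})(Ω₁) = +0.160302-0.000000i ; Y_{8,0}(Ω₂) = +0.241587+0.000000i ; Δ = +0.038727+0.000000i
  [+1]  conj(Y_{8,1})(Ω₁) = +0.267744-0.066459i ; Y_{8,1}(Ω₂) = +0.192218-0.077418i ; Δ = +0.046320-0.033503i
  [+2]  conj(Y_{8,2})(Ω₁) = -0.150894+0.079827i ; Y_{8,2}(Ω₂) = -0.179603+0.172688i ; Δ = +0.013316-0.040395i
  [+3]  conj(Y_{8,3})(Ω₁) = -0.204003+0.182529i ; Y_{8,3}(Ω₂) = -0.083236+0.185321i ; Δ = -0.016846-0.052999i
  [+4]  conj(Y_{8,4})(Ω₁) = +0.115451-0.169627i ; Y_{8,4}(Ω₂) = +0.010772-0.274259i ; Δ = -0.045278-0.033490i
  [+5]  conj(Y_{8,5})(Ω₁) = +0.092274-0.249454i ; Y_{8,5}(Ω₂) = -0.064946-0.181501i ; Δ = -0.051269-0.000547i
  [+6]  conj(Y_{8,6})(Ω₁) = -0.030896+0.277206i ; Y_{8,6}(Ω₂) = +0.219386+0.246872i ; Δ = -0.075212+0.053188i
  [+7]  conj(Y_{8,7})(Ω₁) = +0.031574+0.237256i ; Y_{8,7}(Ω₂) = +0.150079+0.074618i ; Δ = -0.012965+0.037963i
  [+8]  conj(Y_{8,8})(Ω₁) = -0.178000-0.451406i ; Y_{8,8}(Ω₂) = -0.499727-0.039314i ; Δ = +0.071205+0.232578i
Total Σ_m = -0.102733+0.000000i. Multiply by 0.739198: -0.075940+0.000000i. P_8(cos γ) = -0.075940

Legendre polynomial (addition theorem), -0.075940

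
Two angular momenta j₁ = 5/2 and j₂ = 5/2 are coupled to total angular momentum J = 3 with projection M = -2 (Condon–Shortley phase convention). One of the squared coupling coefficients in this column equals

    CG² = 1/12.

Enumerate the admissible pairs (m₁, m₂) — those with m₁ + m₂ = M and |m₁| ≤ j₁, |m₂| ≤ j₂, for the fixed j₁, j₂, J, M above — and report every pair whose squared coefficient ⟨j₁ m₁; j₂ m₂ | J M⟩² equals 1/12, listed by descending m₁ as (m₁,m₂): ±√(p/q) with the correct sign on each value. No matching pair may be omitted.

Admissible pairs with m₁+m₂ = M = -2: (-5/2,1/2), (-3/2,-1/2), (-1/2,-3/2), (1/2,-5/2)
  (m₁,m₂)=(1/2,-5/2): CG² = 5/12, CG = +√(5/12)
  (m₁,m₂)=(-1/2,-3/2): CG² = 1/12, CG = −√(1/12)   ← matches the target
  (m₁,m₂)=(-3/2,-1/2): CG² = 1/12, CG = −√(1/12)   ← matches the target
  (m₁,m₂)=(-5/2,1/2): CG² = 5/12, CG = +√(5/12)
Pairs with CG² = 1/12: (-1/2,-3/2): −√(1/12); (-3/2,-1/2): −√(1/12)

(-1/2,-3/2): −√(1/12); (-3/2,-1/2): −√(1/12)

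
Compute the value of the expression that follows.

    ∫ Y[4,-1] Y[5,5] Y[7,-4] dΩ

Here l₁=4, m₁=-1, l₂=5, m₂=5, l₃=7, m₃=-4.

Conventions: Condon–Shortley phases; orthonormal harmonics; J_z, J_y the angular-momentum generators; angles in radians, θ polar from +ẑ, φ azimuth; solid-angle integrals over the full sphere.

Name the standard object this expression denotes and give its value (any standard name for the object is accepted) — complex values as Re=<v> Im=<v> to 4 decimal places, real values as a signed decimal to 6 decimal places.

This is a Gaunt coefficient — the integral of a triple product of spherical harmonics over the sphere.
Rules hold: Σm=0, L=16 even, 1≤7≤9.
N = 9·11·15 = 1485
Δ = 2!·6!·8!/17! = 1/6126120
Racah Σ t=0..2: t=0:+1/69120 t=1:−1/20736 t=2:+1/69120 = -1/51840
⇒ 3j(4 5 7; 0 0 0)² = 280/21879, sgn +1
Racah Σ t=2..2: t=2:+1/2903040 = 1/2903040
⇒ 3j(4 5 7; -1 5 -4)² = 75/6188, sgn -1
4πI² = N·(3j₀)²·(3jₘ)² = 11250/48841
I = -1·√(0.230339/4π) = -0.13538765

Gaunt coefficient, -0.135388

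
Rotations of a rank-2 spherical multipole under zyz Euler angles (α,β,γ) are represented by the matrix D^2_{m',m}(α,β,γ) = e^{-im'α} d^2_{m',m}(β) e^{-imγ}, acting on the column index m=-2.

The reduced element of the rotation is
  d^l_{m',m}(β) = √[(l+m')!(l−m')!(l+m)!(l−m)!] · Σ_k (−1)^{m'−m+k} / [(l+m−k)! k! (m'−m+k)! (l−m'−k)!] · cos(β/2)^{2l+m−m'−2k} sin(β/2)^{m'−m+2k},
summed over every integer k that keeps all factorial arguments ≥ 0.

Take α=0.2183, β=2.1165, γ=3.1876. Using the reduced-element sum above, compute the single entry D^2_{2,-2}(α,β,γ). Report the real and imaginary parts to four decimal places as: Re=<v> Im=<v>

D^2_{2,-2}(0.2183,2.1165,3.1876) = e^{-i·2·0.2183}·d^2_{2,-2}(2.1165)·e^{-i·-2·3.1876}. Compute d first:
Half-angle: c=0.490398, s=0.871499. N=√(24·1·1·24)=24.000000
k∈{0} keeps every argument non-negative
  k=0: (−1)^4·24.0000/(24)·0.4904^0·0.8715^4 = +0.576855
d^2_{2,-2}(2.1165) = +0.576855
D = (+0.906195-0.422861i)·(+0.576855)·(+0.995770+0.091885i) = +0.542945-0.194865i

Re=0.5429 Im=-0.1949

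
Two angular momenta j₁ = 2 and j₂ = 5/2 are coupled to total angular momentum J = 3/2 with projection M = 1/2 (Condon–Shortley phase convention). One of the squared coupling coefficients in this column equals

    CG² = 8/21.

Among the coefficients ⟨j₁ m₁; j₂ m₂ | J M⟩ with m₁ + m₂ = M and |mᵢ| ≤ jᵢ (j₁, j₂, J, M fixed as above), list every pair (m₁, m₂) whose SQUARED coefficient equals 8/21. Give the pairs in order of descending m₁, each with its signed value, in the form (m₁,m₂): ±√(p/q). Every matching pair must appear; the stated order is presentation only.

Admissible pairs with m₁+m₂ = M = 1/2: (-2,5/2), (-1,3/2), (0,1/2), (1,-1/2), (2,-3/2)
  (m₁,m₂)=(2,-3/2): CG² = 32/105, CG = +√(32/105)
  (m₁,m₂)=(1,-1/2): CG² = 5/21, CG = −√(5/21)
  (m₁,m₂)=(0,1/2): CG² = 2/35, CG = +√(2/35)
  (m₁,m₂)=(-1,3/2): CG² = 2/105, CG = +√(2/105)
  (m₁,m₂)=(-2,5/2): CG² = 8/21, CG = −√(8/21)   ← matches the target
Pairs with CG² = 8/21: (-2,5/2): −√(8/21)

(-2,5/2): −√(8/21)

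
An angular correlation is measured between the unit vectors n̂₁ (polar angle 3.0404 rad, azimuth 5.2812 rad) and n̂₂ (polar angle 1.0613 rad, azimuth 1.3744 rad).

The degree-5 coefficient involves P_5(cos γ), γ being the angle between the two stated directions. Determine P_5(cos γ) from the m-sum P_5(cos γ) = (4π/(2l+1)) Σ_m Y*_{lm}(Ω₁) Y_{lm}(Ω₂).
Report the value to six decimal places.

Expand P_5 via completeness: Σ_{m} conj(Y_{5,m}) at Ω₁ times Y_{5,m} at Ω₂ —
  [-5]  conj(Y_{5,-5})(Ω₁) = (0.000001, 0.000005) ; Y_{5,-5}(Ω₂) = (0.195705, -0.130700) ; Δ = (0.000001, 0.000001)
  [-4]  conj(Y_{5,-4})(Ω₁) = (0.000098, -0.000116) ; Y_{5,-4}(Ω₂) = (0.293947, 0.294057) ; Δ = (0.000063, -0.000005)
  [-3]  conj(Y_{5,-3})(Ω₁) = (-0.002794, -0.000381) ; Y_{5,-3}(Ω₂) = (-0.145931, 0.218334) ; Δ = (0.000491, -0.000554)
  [-2]  conj(Y_{5,-2})(Ω₁) = (0.014224, 0.030757) ; Y_{5,-2}(Ω₂) = (0.166644, 0.069045) ; Δ = (0.000247, 0.006108)
  [-1]  conj(Y_{5,-1})(Ω₁) = (0.134477, -0.210353) ; Y_{5,-1}(Ω₂) = (-0.062310, 0.313176) ; Δ = (0.057498, 0.055222)
  [+0]  conj(Y_{5,0})(Ω₁) = (-0.865087, -0.000000) ; Y_{5,0}(Ω₂) = (0.109123, 0.000000) ; Δ = (-0.094401, -0.000000)
  [+1]  conj(Y_{5,1})(Ω₁) = (-0.134477, -0.210353) ; Y_{5,1}(Ω₂) = (0.062310, 0.313176) ; Δ = (0.057498, -0.055222)
  [+2]  conj(Y_{5,2})(Ω₁) = (0.014224, -0.030757) ; Y_{5,2}(Ω₂) = (0.166644, -0.069045) ; Δ = (0.000247, -0.006108)
  [+3]  conj(Y_{5,3})(Ω₁) = (0.002794, -0.000381) ; Y_{5,3}(Ω₂) = (0.145931, 0.218334) ; Δ = (0.000491, 0.000554)
  [+4]  conj(Y_{5,4})(Ω₁) = (0.000098, 0.000116) ; Y_{5,4}(Ω₂) = (0.293947, -0.294057) ; Δ = (0.000063, 0.000005)
  [+5]  conj(Y_{5,5})(Ω₁) = (-0.000001, 0.000005) ; Y_{5,5}(Ω₂) = (-0.195705, -0.130700) ; Δ = (0.000001, -0.000001)
Σ over m = (0.022199, -0.000000); ×(4π/11) → (0.025360, -0.000000). Real part: 0.025360

0.025360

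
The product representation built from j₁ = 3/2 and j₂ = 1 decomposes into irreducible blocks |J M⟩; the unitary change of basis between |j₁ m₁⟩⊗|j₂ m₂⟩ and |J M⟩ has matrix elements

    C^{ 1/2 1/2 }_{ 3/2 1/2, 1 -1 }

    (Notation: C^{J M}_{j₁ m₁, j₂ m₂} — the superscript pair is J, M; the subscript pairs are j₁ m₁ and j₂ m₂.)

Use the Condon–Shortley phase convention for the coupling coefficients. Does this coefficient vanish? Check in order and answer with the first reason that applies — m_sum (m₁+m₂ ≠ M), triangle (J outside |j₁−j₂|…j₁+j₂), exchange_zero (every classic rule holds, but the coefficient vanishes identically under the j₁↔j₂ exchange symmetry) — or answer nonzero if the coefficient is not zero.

m_sum

m-sum: m₁+m₂ = 1/2+(-1) = -1/2, M = 1/2  ✗ ⇒ coefficient is 0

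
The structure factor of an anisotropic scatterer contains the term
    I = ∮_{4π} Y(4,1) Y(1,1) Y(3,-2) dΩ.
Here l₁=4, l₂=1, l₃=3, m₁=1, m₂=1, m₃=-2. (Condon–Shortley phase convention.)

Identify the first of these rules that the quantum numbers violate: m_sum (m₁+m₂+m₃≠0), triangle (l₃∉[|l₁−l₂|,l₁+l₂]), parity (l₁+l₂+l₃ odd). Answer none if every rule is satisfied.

none

azimuthal sum: 1 + 1 − 2 = 0  ✓
3 ≤ 3 ≤ 5 (triangle on l)  ✓
L = 4 + 1 + 3 = 8 (even)  ✓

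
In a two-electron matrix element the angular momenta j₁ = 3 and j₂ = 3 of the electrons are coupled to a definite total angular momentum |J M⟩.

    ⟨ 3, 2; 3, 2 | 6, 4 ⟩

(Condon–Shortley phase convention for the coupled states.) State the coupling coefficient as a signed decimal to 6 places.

√[13·0!6!6!/13! · 5!1!5!1!10!2!] = √(1244160000/11)
  +(−1)^0/∏(0,0,1,5,5,1)! = 1/14400  (running 1/14400)
⟨..|..⟩ = √(1244160000/11)·(1/14400) = +0.738549

+0.738549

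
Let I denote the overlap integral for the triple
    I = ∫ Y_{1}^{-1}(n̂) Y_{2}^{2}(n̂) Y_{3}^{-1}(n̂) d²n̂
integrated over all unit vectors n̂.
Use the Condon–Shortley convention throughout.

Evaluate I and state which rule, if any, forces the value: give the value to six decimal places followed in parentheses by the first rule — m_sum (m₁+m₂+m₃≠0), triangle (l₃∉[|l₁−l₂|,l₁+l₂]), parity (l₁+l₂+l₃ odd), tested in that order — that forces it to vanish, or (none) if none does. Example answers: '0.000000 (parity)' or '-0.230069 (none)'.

m-sum 0 ✓  L=6 even ✓  1≤3≤3 ✓
Π(2lᵢ+1) = 3×5×7 = 105
triangle coeff Δ(1,2,3) = 1/105
Σ_t [0,0]: t=0:+1/4 = 1/4
(3j)²=3/35 [(1 2 3; 0 0 0)], sign=-1
Σ_t [0,0]: t=0:+1/48 = 1/48
(3j)²=1/105 [(1 2 3; -1 2 -1)], sign=+1
⇒ 4πI² = 3/35
I = (-1)√(3/35/(4π)) = -0.08258890
No selection rule forces the value: the integral is nonzero (none).

-0.082589 (none)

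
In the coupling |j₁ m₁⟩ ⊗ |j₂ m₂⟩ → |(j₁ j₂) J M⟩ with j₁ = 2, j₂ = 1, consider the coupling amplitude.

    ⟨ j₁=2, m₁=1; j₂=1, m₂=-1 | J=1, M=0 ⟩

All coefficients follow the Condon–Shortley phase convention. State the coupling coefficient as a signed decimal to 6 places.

+√(3/10) = +0.547723

triangle: 2!·2!·0!/5! = 4/120
(j±m)!: 3!·1!·0!·2!·1!·1! = 12
prefactor² = (2J+1)·Δ·N² = 6/5
  k=0: +1/(0!·2!·1!·0!·1!·0!) = 1/2
Σ = 1/2  ⇒  CG² = 6/5·(1/2)² = 3/10
CG = +√(3/10) = +0.547723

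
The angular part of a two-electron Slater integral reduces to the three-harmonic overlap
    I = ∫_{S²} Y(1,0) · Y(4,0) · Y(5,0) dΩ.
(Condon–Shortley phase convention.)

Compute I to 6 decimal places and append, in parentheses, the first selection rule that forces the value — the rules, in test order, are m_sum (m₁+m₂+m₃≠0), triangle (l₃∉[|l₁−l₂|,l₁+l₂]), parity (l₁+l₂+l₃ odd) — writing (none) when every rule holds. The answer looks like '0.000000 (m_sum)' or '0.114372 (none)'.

0.245532 (none)

Checks pass: Σm=0; 10 even; l₃=5∈[3,5].
(2·1+1)(2·4+1)(2·5+1) = 297
Δ: 0! 2! 8! / 11! → 1/495
sum: t=0:+1/576 = 1/576
3j²(1 4 5; 0 0 0) = Δ·Π!·Σ² = 5/99  (sign -1)
(m-triple is (0,0,0) — same symbol as above.)
combine: 4πI² = 297·5/99·5/99 = 25/33
take √, sign +1: I = 0.24553200
No selection rule forces the value: the integral is nonzero (none).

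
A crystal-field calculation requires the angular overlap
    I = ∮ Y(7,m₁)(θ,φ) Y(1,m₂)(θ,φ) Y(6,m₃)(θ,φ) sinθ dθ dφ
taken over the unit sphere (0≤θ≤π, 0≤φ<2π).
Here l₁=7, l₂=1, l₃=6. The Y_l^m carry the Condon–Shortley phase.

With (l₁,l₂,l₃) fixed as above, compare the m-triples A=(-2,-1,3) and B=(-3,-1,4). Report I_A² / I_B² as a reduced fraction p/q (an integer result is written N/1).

l's match ⇒ only the (l;m) 3-j factors differ between A and B.
A: triangle coeff Δ(7,1,6) = 1/1365; Σ_t [0,0]: t=0:+1/4354560 = 1/4354560; (3j)²=2/273 [(7 1 6; -2 -1 3)], sign=-1
B: triangle coeff Δ(7,1,6) = 1/1365; Σ_t [0,0]: t=0:+1/14515200 = 1/14515200; (3j)²=2/455 [(7 1 6; -3 -1 4)], sign=+1
I_A²/I_B² = (2/273)/(2/455) = 5/3

5/3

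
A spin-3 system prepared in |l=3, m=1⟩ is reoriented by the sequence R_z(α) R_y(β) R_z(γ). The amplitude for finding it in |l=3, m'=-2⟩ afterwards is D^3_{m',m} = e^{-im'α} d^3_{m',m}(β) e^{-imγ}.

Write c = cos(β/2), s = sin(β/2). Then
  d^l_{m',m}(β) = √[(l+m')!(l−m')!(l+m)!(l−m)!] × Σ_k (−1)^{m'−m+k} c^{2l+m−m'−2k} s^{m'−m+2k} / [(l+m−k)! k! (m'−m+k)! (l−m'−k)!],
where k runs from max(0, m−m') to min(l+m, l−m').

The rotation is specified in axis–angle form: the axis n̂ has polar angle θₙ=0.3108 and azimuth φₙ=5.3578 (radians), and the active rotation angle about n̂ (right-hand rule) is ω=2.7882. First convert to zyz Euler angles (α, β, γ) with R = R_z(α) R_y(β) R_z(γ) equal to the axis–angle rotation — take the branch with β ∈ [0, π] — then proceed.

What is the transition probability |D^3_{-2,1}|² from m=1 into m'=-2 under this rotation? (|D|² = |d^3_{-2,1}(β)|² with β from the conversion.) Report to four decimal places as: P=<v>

P=0.0202

Axis–angle → zyz. n̂ = (sinθₙcosφₙ, sinθₙsinφₙ, cosθₙ) = (+0.183959, -0.244305, +0.952089), ω = 2.7882.
R = I cosω + sinω [n̂]ₓ + (1−cosω) n̂n̂ᵀ gives
  R = [-0.872613, -0.416609, +0.254918; +0.242394, -0.822522, -0.514492; +0.424018, -0.387162, +0.818727]
β = atan2(√(R₁₃²+R₂₃²), R₃₃) = 0.611605; α = atan2(R₂₃, R₁₃) mod 2π = 5.172410; γ = atan2(R₃₂, −R₃₁) mod 2π = 3.881588
D^3_{-2,1}(5.1724,0.6116,3.8816) = e^{-i·-2·5.1724}·d^3_{-2,1}(0.6116)·e^{-i·1·3.8816}. Compute d first:
c=cos(0.611605/2)=0.953606, s=sin(0.611605/2)=0.301059; N=√[1·120·24·2]=75.894664
Admissible k: 3..4 (factorial args all ≥0)
  k=3: (−1)^0·75.8947/(12)·0.9536^3·0.3011^3 = +0.149655
  k=4: (−1)^1·75.8947/(24)·0.9536^1·0.3011^5 = -0.007458
d^3_{-2,1}(0.6116) = +0.149655 -0.007458 = +0.142197
|D^3_{-2,1}|² = |d^3_{-2,1}(β)|² = (+0.142197)² = 0.020220 (the z-rotation phases have unit modulus)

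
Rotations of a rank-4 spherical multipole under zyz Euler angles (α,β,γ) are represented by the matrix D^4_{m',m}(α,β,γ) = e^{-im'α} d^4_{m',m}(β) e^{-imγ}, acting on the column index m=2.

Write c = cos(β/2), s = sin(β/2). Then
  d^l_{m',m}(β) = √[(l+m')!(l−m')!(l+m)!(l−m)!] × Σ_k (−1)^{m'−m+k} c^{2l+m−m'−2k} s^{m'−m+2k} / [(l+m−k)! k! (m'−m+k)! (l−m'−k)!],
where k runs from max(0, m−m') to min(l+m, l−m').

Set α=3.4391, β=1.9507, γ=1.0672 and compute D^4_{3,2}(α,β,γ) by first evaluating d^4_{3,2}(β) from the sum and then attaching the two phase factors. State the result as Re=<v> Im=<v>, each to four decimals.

Re=0.2975 Im=0.0343

Split into d^4_{3,2}(β=1.9507) × two z-phases.
With c≡cos(β/2)=0.560878 and s≡sin(β/2)=0.827898, N=[5040·1·720·2]^{1/2}=2693.993318
Admissible k: 0..1 (factorial args all ≥0)
  k=0: (−1)^1·2693.9933/(720)·0.5609^7·0.8279^1 = -0.054091
  k=1: (−1)^2·2693.9933/(240)·0.5609^5·0.8279^3 = +0.353557
d^4_{3,2}(1.9507) = -0.054091 +0.353557 = +0.299466
Attach z-rotation phases: D = e^{-i(3)(3.4391)}·(+0.299466)·e^{-i(2)(1.0672)} = +0.297500+0.034265i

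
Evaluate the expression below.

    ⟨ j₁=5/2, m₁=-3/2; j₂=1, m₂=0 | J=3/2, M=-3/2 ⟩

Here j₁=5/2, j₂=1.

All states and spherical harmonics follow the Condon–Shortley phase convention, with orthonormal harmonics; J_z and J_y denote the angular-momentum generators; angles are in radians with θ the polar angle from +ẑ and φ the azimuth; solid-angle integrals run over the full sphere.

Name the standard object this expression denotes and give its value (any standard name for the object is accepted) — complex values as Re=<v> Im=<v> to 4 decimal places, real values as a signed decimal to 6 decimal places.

This is a Clebsch–Gordan (vector-coupling) coefficient.
triangle: 2!×3!×0!/6! = 12/720
(j±m)!: 1!×4!×1!×1!×0!×3! = 144
prefactor² = (2J+1)×Δ×N² = 48/5
  k=1: −1/(1!×1!×3!×0!×0!×0!) = -1/6
Σ = -1/6  ⇒  CG² = 48/5×(-1/6)² = 4/15
CG = −√(4/15) = -0.516398

Clebsch–Gordan coefficient, −√(4/15) ≈ -0.516398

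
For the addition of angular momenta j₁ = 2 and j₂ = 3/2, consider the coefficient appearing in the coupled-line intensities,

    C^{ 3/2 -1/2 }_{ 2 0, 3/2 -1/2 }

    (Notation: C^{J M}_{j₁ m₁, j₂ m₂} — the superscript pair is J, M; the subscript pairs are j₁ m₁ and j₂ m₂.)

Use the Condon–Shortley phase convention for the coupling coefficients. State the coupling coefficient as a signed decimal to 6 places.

−√(1/5) ≈ -0.447214

triangle: 2!*2!*1!/6! = 4/720
(j±m)!: 2!*2!*1!*2!*1!*2! = 16
prefactor² = (2J+1)*Δ*N² = 16/45
  k=0: +1/(0!*2!*2!*1!*0!*0!) = 1/4
  k=1: −1/(1!*1!*1!*0!*1!*1!) = -1
Σ = -3/4  ⇒  CG² = 16/45*(-3/4)² = 1/5
CG = −√(1/5) = -0.447214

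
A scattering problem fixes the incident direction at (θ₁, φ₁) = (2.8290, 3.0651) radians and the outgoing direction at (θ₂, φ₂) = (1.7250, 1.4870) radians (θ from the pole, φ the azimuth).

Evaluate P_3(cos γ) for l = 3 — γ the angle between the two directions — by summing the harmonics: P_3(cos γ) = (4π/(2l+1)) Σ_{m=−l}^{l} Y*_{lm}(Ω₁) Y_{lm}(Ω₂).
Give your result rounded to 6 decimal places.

-0.208442

Term-by-term m-sum for l=3 (normalisation 4π/7 = 1.795196):
  m=-3: (-0.01182 + 0.00276j) × (-0.10013 + 0.38989j) = 0.00011 - 0.00488j  (running Σ = 0.00011 - 0.00488j)
  m=-2: (-0.09089 + 0.01401j) × (0.15112 + 0.02557j) = -0.01409 - 0.00021j  (running Σ = -0.01399 - 0.00509j)
  m=-1: (-0.34952 + 0.02679j) × (-0.02358 + 0.28069j) = 0.00072 - 0.09874j  (running Σ = -0.01327 - 0.10383j)
  m=0: (-0.54227 + 0.00000j) × (0.16519 + 0.00000j) = -0.08958 + 0.00000j  (running Σ = -0.10284 - 0.10383j)
  m=1: (0.34952 + 0.02679j) × (0.02358 + 0.28069j) = 0.00072 + 0.09874j  (running Σ = -0.10212 - 0.00509j)
  m=2: (-0.09089 - 0.01401j) × (0.15112 - 0.02557j) = -0.01409 + 0.00021j  (running Σ = -0.11622 - 0.00488j)
  m=3: (0.01182 + 0.00276j) × (0.10013 + 0.38989j) = 0.00011 + 0.00488j  (running Σ = -0.11611 + 0.00000j)
Σ over m = -0.11611 + 0.00000j; ×(4π/7) → -0.20844 + 0.00000j. Real part: -0.208442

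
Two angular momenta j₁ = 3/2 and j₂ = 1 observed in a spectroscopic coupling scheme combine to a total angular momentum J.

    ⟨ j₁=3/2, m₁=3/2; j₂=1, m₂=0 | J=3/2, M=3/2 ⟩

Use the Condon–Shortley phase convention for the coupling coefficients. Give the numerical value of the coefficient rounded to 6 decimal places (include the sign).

√[4·1!2!1!/5! · 3!0!1!1!3!0!] = √(12/5)
  +(−1)^0/∏(0,1,0,1,2,0)! = 1/2  (running 1/2)
⟨..|..⟩ = √(12/5)·(1/2) = +0.774597

+0.774597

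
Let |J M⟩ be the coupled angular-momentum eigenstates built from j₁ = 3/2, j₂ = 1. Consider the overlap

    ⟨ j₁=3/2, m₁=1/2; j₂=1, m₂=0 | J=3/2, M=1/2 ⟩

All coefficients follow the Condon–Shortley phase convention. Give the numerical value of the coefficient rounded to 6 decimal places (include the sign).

+0.258199

√[4·1!2!1!/5! · 2!1!1!1!2!1!] = √(4/15)
  +(−1)^0/∏(0,1,1,1,1,0)! = 1  (running 1)
  +(−1)^1/∏(1,0,0,0,2,1)! = -1/2  (running 1/2)
⟨..|..⟩ = √(4/15)·(1/2) = +0.258199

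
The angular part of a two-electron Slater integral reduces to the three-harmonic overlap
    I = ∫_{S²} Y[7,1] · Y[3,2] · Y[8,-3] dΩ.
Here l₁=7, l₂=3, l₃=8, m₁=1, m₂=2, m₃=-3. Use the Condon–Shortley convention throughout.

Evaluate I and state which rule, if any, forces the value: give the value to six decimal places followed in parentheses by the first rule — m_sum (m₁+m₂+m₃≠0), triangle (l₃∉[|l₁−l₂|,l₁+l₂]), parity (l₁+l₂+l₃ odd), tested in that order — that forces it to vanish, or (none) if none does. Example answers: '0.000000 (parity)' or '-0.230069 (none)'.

0.039939 (none)

Rules hold: Σm=0, L=18 even, 4≤8≤10.
N = 15·7·17 = 1785
Δ = 2!·12!·4!/19! = 1/5290740
Racah Σ t=0..2: t=0:+1/7257600 t=1:−1/2073600 t=2:+1/7257600 = -1/4838400
⇒ 3j(7 3 8; 0 0 0)² = 252/20995, sgn -1
Racah Σ t=1..2: t=1:−1/14515200 t=2:+1/11612160 = 1/58060800
⇒ 3j(7 3 8; 1 2 -3)² = 55/58786, sgn -1
4πI² = N·(3j₀)²·(3jₘ)² = 20790/1037153
I = +1·√(0.0200453/4π) = 0.03993934
No selection rule forces the value: the integral is nonzero (none).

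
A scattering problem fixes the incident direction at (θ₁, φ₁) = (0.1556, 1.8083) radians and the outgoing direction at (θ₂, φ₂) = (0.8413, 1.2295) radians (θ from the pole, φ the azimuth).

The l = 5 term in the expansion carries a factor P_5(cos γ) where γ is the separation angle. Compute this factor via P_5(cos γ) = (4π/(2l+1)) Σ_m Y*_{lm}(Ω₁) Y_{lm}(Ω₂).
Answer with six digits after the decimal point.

-0.418246

Expand P_5 via completeness: Σ_{m} conj(Y_{5,m}) at Ω₁ times Y_{5,m} at Ω₂ —
  m=-5: Y*=-0.00004 + 0.00002j  Y=0.10590 + 0.01446j  product -0.00000 + 0.00000j
  m=-4: Y*=0.00049 + 0.00068j  Y=0.06169 + 0.29581j  product -0.00017 + 0.00019j
  m=-3: Y*=0.00655 - 0.00758j  Y=-0.36704 + 0.22348j  product -0.00071 + 0.00425j
  m=-2: Y*=-0.06894 - 0.03546j  Y=-0.16204 - 0.13173j  product 0.00650 + 0.01483j
  m=-1: Y*=-0.08571 + 0.35408j  Y=-0.08593 + 0.24191j  product -0.07829 - 0.05116j
  m=+0: Y*=0.77311 + 0.00000j  Y=-0.28555 + 0.00000j  product -0.22076 + 0.00000j
  m=+1: Y*=0.08571 + 0.35408j  Y=0.08593 + 0.24191j  product -0.07829 + 0.05116j
  m=+2: Y*=-0.06894 + 0.03546j  Y=-0.16204 + 0.13173j  product 0.00650 - 0.01483j
  m=+3: Y*=-0.00655 - 0.00758j  Y=0.36704 + 0.22348j  product -0.00071 - 0.00425j
  m=+4: Y*=0.00049 - 0.00068j  Y=0.06169 - 0.29581j  product -0.00017 - 0.00019j
  m=+5: Y*=0.00004 + 0.00002j  Y=-0.10590 + 0.01446j  product -0.00000 - 0.00000j
Total Σ_m = -0.36611 + 0.00000j. Multiply by 1.142397: -0.41825 + 0.00000j. P_5(cos γ) = -0.418246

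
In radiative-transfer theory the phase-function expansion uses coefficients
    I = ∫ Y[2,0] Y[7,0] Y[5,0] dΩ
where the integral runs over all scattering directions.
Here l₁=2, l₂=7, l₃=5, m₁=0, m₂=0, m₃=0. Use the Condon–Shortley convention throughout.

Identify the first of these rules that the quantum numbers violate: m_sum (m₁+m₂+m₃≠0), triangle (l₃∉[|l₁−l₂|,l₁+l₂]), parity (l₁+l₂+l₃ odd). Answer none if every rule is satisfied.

none

Σmᵢ = 0  ✓
l₃∈[|l₁−l₂|,l₁+l₂]=[5,9], have l₃=5  ✓
Σlᵢ = 14 ⇒ even  ✓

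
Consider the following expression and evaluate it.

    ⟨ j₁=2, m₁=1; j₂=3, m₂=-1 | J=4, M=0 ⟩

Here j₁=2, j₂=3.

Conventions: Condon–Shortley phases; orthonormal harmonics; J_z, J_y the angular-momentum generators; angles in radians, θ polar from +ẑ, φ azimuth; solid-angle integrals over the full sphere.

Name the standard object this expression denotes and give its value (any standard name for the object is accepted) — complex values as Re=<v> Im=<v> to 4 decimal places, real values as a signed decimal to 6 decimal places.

Clebsch–Gordan coefficient, +√(5/14) ≈ +0.597614

This is a Clebsch–Gordan (vector-coupling) coefficient.
triangle: 1!·3!·5!/10! = 720/3628800
(j±m)!: 3!·1!·2!·4!·4!·4! = 165888
prefactor² = (2J+1)·Δ·N² = 10368/35
  k=0: +1/(0!·1!·1!·2!·2!·3!) = 1/24
  k=1: −1/(1!·0!·0!·1!·3!·4!) = -1/144
Σ = 5/144  ⇒  CG² = 10368/35·(5/144)² = 5/14
CG = +√(5/14) = +0.597614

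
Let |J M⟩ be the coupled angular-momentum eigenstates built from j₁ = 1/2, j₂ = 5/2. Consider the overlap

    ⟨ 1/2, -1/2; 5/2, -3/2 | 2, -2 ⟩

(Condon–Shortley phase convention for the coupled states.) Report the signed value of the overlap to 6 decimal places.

j₁+j₂−J=1  J+j₁−j₂=0  J−j₁+j₂=4  j₁+j₂+J+1=6
(j₁±m₁, j₂±m₂, J±M) = (0,1,1,4,0,4)
P² = 96
sum k=1..1:
  [1] −1/24 = -1/24
S = -1/24
C² = P²·S² = 1/6 ; C = -0.408248

-0.408248  (= −√(1/6))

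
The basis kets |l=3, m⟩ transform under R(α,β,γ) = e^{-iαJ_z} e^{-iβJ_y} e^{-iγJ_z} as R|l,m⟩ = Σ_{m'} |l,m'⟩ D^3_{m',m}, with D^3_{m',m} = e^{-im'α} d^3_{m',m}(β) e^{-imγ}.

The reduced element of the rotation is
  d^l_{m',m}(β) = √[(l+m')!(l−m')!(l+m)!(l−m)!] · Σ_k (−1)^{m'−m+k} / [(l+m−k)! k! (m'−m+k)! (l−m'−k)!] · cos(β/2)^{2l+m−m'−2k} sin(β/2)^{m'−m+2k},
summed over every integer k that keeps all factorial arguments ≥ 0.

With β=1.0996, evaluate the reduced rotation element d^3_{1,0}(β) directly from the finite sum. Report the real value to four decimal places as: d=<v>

d=-0.0117

d^3_{1,0}(β=1.0996) via the finite sum:
Half-angle: c=0.852629, s=0.522517. N=√(24·2·6·6)=41.569219
k: max(0,(0)−(1))=0 … min(3+(0),3−(1))=2
  k=0: (−1)^1·41.5692/(12)·0.8526^5·0.5225^1 = -0.815627
  k=1: (−1)^2·41.5692/(4)·0.8526^3·0.5225^3 = +0.918952
  k=2: (−1)^3·41.5692/(12)·0.8526^1·0.5225^5 = -0.115041
d^3_{1,0}(1.0996) = -0.815627 +0.918952 -0.115041 = -0.011715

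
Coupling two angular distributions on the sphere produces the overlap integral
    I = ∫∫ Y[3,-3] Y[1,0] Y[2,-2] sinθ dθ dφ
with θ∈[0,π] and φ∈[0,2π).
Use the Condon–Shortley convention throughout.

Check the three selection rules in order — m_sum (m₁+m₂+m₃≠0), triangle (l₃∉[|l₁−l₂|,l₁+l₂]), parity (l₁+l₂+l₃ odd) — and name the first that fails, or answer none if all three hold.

m_sum

Σmᵢ = -5  ✗
l₃∈[|l₁−l₂|,l₁+l₂]=[2,4], have l₃=2
Σlᵢ = 6 ⇒ even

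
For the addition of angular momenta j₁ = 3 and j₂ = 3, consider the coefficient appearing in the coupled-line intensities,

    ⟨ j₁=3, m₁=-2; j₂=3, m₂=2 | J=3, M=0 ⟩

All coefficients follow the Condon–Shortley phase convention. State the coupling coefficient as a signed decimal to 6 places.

−√(1/6) ≈ -0.408248

j₁+j₂−J=3  J+j₁−j₂=3  J−j₁+j₂=3  j₁+j₂+J+1=10
(j₁±m₁, j₂±m₂, J±M) = (1,5,5,1,3,3)
P² = 216
sum k=2..3:
  [2] +1/72 = 1/72
  [3] −1/24 = -1/24
S = -1/36
C² = P²·S² = 1/6 ; C = -0.408248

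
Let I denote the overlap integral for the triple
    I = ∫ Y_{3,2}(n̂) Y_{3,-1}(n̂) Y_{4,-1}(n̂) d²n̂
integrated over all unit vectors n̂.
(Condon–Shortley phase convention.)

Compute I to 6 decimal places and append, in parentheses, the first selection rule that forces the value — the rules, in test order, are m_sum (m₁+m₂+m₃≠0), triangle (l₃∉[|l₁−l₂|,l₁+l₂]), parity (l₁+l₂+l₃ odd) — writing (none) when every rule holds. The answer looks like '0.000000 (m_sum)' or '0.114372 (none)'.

Checks pass: Σm=0; 10 even; l₃=4∈[0,6].
(2·3+1)(2·3+1)(2·4+1) = 441
Δ: 2! 4! 4! / 11! → 1/34650
sum: t=0:+1/72 t=1:−1/16 t=2:+1/72 = -5/144
3j²(3 3 4; 0 0 0) = Δ·Π!·Σ² = 2/77  (sign -1)
sum: t=0:+1/48 t=1:−1/144 = 1/72
3j²(3 3 4; 2 -1 -1) = Δ·Π!·Σ² = 16/693  (sign -1)
combine: 4πI² = 441·2/77·16/693 = 32/121
take √, sign +1: I = 0.14506992
No selection rule forces the value: the integral is nonzero (none).

0.145070 (none)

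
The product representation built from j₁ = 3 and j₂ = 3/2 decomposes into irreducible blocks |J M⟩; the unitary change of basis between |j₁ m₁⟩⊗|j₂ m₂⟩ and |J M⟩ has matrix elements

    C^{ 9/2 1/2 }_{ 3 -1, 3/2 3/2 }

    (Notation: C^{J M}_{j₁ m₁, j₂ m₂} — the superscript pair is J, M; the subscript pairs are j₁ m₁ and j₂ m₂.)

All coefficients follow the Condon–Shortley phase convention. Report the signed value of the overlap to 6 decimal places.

+√(5/42) = +0.345033

triangle: 0!·6!·3!/10! = 4320/3628800
(j±m)!: 2!·4!·3!·0!·5!·4! = 829440
prefactor² = (2J+1)·Δ·N² = 69120/7
  k=0: +1/(0!·0!·4!·3!·2!·0!) = 1/288
Σ = 1/288  ⇒  CG² = 69120/7·(1/288)² = 5/42
CG = +√(5/42) = +0.345033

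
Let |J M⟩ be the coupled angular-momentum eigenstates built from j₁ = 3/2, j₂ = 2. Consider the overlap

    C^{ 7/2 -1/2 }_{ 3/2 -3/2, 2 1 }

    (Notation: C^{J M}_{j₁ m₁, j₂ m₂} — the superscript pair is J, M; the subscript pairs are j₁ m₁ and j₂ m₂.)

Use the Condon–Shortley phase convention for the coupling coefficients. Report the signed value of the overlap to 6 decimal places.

√[8·0!3!4!/8! · 0!3!3!1!3!4!] = √(5184/35)
  +(−1)^0/∏(0,0,3,3,0,1)! = 1/36  (running 1/36)
⟨..|..⟩ = √(5184/35)·(1/36) = +0.338062

+0.338062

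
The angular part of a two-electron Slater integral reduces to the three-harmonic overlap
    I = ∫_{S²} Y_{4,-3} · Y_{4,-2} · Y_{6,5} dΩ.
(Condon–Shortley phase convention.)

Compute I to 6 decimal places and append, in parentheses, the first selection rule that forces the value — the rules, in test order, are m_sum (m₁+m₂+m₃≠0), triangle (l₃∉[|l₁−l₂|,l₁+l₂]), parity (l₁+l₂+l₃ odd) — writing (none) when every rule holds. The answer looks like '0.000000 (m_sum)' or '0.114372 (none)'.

-0.100084 (none)

Checks pass: Σm=0; 14 even; l₃=6∈[0,8].
(2·4+1)(2·4+1)(2·6+1) = 1053
Δ: 2! 6! 6! / 15! → 1/1261260
sum: t=0:+1/4608 t=1:−1/1296 t=2:+1/4608 = -7/20736
3j²(4 4 6; 0 0 0) = Δ·Π!·Σ² = 20/1287  (sign -1)
sum: t=1:−1/86400 t=2:+1/172800 = -1/172800
3j²(4 4 6; -3 -2 5) = Δ·Π!·Σ² = 1/130  (sign +1)
combine: 4πI² = 1053·20/1287·1/130 = 18/143
take √, sign -1: I = -0.10008369
No selection rule forces the value: the integral is nonzero (none).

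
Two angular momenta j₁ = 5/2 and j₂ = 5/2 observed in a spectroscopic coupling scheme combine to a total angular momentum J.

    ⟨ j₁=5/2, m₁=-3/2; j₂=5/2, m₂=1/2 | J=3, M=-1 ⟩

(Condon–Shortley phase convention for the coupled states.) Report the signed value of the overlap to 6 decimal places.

+0.182574

j₁+j₂−J=2  J+j₁−j₂=3  J−j₁+j₂=3  j₁+j₂+J+1=9
(j₁±m₁, j₂±m₂, J±M) = (1,4,3,2,2,4)
P² = 96/5
sum k=1..2:
  [1] −1/12 = -1/12
  [2] +1/8 = 1/8
S = 1/24
C² = P²·S² = 1/30 ; C = +0.182574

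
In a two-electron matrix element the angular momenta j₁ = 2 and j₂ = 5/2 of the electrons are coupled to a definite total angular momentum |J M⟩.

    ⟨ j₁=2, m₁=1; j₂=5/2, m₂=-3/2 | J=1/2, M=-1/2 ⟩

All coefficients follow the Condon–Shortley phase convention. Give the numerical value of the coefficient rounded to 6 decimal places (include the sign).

−√(4/15) = -0.516398

j₁+j₂−J=4  J+j₁−j₂=0  J−j₁+j₂=1  j₁+j₂+J+1=6
(j₁±m₁, j₂±m₂, J±M) = (3,1,1,4,0,1)
P² = 48/5
sum k=1..1:
  [1] −1/6 = -1/6
S = -1/6
C² = P²·S² = 4/15 ; C = -0.516398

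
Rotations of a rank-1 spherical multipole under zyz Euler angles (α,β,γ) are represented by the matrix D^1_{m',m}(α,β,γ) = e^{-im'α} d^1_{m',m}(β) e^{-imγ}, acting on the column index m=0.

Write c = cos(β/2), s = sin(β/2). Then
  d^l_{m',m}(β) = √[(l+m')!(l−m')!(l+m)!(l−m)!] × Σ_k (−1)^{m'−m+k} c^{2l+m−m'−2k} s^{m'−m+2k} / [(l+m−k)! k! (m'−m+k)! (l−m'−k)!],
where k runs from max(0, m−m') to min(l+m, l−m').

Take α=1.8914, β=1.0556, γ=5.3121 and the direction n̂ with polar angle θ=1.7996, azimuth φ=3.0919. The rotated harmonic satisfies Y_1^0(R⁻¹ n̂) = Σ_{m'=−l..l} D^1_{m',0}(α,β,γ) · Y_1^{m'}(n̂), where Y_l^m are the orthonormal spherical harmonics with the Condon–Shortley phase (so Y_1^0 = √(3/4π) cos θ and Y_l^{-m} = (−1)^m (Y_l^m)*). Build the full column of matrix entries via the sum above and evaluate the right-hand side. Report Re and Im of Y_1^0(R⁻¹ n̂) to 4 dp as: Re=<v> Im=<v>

Re=0.0953 Im=0.0000

Need the full column D^1_{m',0} for m'=−1..1 at α=1.8914, β=1.0556, γ=5.3121.
cos(β/2)=0.863917, sin(β/2)=0.503634
d^1_{-1,0}: single k=1 term ⇒ +0.615321;  D = -0.193912+0.583968i
d^1_{0,0}: k∈[0..1] ⇒ +0.746353 -0.253647 = +0.492706;  D = +0.492706+0.000000i
d^1_{1,0}: single k=0 term ⇒ -0.615321;  D = +0.193912+0.583968i
Y_1^{m'}(θ=1.7996,φ=3.0919) and Σ D·Y over m':
  (-0.1939+0.5840i)·(-0.3361-0.0167i)  (+0.4927+0.0000i)·(-0.1108+0.0000i)  (+0.1939+0.5840i)·(+0.3361-0.0167i)
Y_1^0(R⁻¹ n̂) = +0.095257+0.000000i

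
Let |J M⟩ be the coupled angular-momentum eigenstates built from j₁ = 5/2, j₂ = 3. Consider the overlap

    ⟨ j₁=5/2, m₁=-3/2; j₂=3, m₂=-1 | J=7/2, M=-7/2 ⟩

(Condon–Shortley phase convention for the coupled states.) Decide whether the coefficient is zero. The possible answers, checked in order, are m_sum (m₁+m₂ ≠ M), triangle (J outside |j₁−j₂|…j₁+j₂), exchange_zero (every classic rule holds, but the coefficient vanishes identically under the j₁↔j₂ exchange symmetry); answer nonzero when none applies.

m_sum

m-sum: m₁+m₂ = -3/2+(-1) = -5/2, M = -7/2  ✗ ⇒ coefficient is 0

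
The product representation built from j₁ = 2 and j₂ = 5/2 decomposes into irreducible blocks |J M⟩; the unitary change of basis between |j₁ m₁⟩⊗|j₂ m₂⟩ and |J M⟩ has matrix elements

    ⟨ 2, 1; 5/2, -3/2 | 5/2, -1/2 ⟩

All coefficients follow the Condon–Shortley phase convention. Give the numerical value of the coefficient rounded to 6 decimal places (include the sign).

j₁+j₂−J=2  J+j₁−j₂=2  J−j₁+j₂=3  j₁+j₂+J+1=8
(j₁±m₁, j₂±m₂, J±M) = (3,1,1,4,2,3)
P² = 216/35
sum k=0..1:
  [0] +1/4 = 1/4
  [1] −1/12 = -1/12
S = 1/6
C² = P²·S² = 6/35 ; C = +0.414039

+√(6/35) ≈ +0.414039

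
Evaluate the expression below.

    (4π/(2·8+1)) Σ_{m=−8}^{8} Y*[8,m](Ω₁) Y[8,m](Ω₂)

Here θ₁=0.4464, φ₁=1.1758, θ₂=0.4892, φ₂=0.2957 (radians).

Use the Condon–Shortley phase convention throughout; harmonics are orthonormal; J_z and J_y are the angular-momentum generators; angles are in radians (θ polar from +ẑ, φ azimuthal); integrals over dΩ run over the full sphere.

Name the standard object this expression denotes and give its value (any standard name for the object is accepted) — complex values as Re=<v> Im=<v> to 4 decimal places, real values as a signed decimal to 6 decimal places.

Legendre polynomial (addition theorem), -0.349715

This sum is the spherical-harmonic addition theorem: it equals the Legendre polynomial P_l(cos γ) of the angle γ between the two directions.
Expand P_8 via completeness: Σ_{m} conj(Y_{8,m}) at Ω₁ times Y_{8,m} at Ω₂ —
  [-8]  conj(Y_{8,-8})(Ω₁) = (-0.000622, 0.000011) ; Y_{8,-8}(Ω₂) = (-0.000875, -0.000858) ; Δ = (0.000001, 0.000001)
  [-7]  conj(Y_{8,-7})(Ω₁) = (-0.001912, 0.004834) ; Y_{8,-7}(Ω₂) = (-0.004408, -0.008086) ; Δ = (0.000048, -0.000006)
  [-6]  conj(Y_{8,-6})(Ω₁) = (0.019573, 0.019041) ; Y_{8,-6}(Ω₂) = (-0.008751, -0.042427) ; Δ = (0.000637, -0.000997)
  [-5]  conj(Y_{8,-5})(Ω₁) = (0.093090, -0.039818) ; Y_{8,-5}(Ω₂) = (0.013170, -0.142284) ; Δ = (-0.004439, -0.013770)
  [-4]  conj(Y_{8,-4})(Ω₁) = (-0.002470, -0.268801) ; Y_{8,-4}(Ω₂) = (0.126095, -0.308515) ; Δ = (-0.083241, -0.033132)
  [-3]  conj(Y_{8,-3})(Ω₁) = (-0.450091, -0.182810) ; Y_{8,-3}(Ω₂) = (0.324399, -0.398137) ; Δ = (-0.218793, 0.119895)
  [-2]  conj(Y_{8,-2})(Ω₁) = (-0.347225, 0.350430) ; Y_{8,-2}(Ω₂) = (0.327659, -0.220051) ; Δ = (-0.036659, 0.191229)
  [-1]  conj(Y_{8,-1})(Ω₁) = (0.008103, 0.019436) ; Y_{8,-1}(Ω₂) = (-0.137958, 0.042026) ; Δ = (-0.001935, -0.002341)
  [+0]  conj(Y_{8,0})(Ω₁) = (-0.476051, -0.000000) ; Y_{8,0}(Ω₂) = (-0.453025, 0.000000) ; Δ = (0.215663, 0.000000)
  [+1]  conj(Y_{8,1})(Ω₁) = (-0.008103, 0.019436) ; Y_{8,1}(Ω₂) = (0.137958, 0.042026) ; Δ = (-0.001935, 0.002341)
  [+2]  conj(Y_{8,2})(Ω₁) = (-0.347225, -0.350430) ; Y_{8,2}(Ω₂) = (0.327659, 0.220051) ; Δ = (-0.036659, -0.191229)
  [+3]  conj(Y_{8,3})(Ω₁) = (0.450091, -0.182810) ; Y_{8,3}(Ω₂) = (-0.324399, -0.398137) ; Δ = (-0.218793, -0.119895)
  [+4]  conj(Y_{8,4})(Ω₁) = (-0.002470, 0.268801) ; Y_{8,4}(Ω₂) = (0.126095, 0.308515) ; Δ = (-0.083241, 0.033132)
  [+5]  conj(Y_{8,5})(Ω₁) = (-0.093090, -0.039818) ; Y_{8,5}(Ω₂) = (-0.013170, -0.142284) ; Δ = (-0.004439, 0.013770)
  [+6]  conj(Y_{8,6})(Ω₁) = (0.019573, -0.019041) ; Y_{8,6}(Ω₂) = (-0.008751, 0.042427) ; Δ = (0.000637, 0.000997)
  [+7]  conj(Y_{8,7})(Ω₁) = (0.001912, 0.004834) ; Y_{8,7}(Ω₂) = (0.004408, -0.008086) ; Δ = (0.000048, 0.000006)
  [+8]  conj(Y_{8,8})(Ω₁) = (-0.000622, -0.000011) ; Y_{8,8}(Ω₂) = (-0.000875, 0.000858) ; Δ = (0.000001, -0.000001)
Σ over m = (-0.473101, 0.000000); ×(4π/17) → (-0.349715, 0.000000). Real part: -0.349715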